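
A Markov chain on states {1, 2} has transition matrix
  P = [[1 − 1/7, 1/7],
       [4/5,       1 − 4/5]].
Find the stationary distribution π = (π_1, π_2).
π_1 = 28/33, π_2 = 5/33

Solve πP = π with π_1 + π_2 = 1. From πP = π: π_1 · (1 − 1/7) + π_2 · 4/5 = π_1 ⇒ π_2 · 4/5 = π_1 · 1/7 ⇒ π_2/π_1 = (1/7)/(4/5) = 5/28. Together with π_1 + π_2 = 1:
  π_1 = (4/5)/(1/7 + 4/5) = (4/5)/(33/35) = 28/33,
  π_2 = (1/7)/(1/7 + 4/5) = (1/7)/(33/35) = 5/33.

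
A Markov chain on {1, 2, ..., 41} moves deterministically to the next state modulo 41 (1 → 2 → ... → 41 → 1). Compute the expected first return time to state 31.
E[T_31 | X_0 = 31] = 41

The chain cycles deterministically, so starting at state 31 it returns in exactly 41 steps. Equivalently, the stationary distribution is uniform π_j = 1/41 for every state j, so by Kac's formula E[T_31] = 1/π_31 = 41.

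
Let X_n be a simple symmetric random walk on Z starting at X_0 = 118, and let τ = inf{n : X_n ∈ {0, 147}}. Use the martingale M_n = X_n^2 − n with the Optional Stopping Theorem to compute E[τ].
E[τ] = 3422

M_n = X_n^2 − n is a martingale (since E[X_{n+1}^2 | F_n] = X_n^2 + 1). By OST (τ has finite mean in a bounded region), E[M_τ] = E[M_0] = X_0^2 − 0 = 118^2 = 13924. Also E[M_τ] = E[X_τ^2] − E[τ]. The walk exits at 0 or 147, with P(hit 147 first) = 118/147, so E[X_τ^2] = 147^2 · 118/147 + 0 = 17346. Thus E[τ] = E[X_τ^2] − E[M_τ] = 17346 − 13924 = 3422 = 118(147 − 118) = 3422.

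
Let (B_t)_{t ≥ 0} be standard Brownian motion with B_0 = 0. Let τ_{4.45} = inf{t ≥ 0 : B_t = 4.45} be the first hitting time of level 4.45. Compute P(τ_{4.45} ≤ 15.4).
P(τ_{4.45} ≤ 15.4) = 2(1 − Φ(4.45/√15.4)) = 2(1 − Φ(1.1340)) ≈ 0.2568

By the reflection principle for standard BM, P(τ_b ≤ t) = 2 · P(B_t ≥ b). Since B_t ~ N(0, t), P(B_t ≥ 4.45) = 1 − Φ(4.45/√t) = 1 − Φ(4.45/√15.4) = 1 − Φ(1.1340) ≈ 0.12840. Doubling: P(τ_{4.45} ≤ 15.4) ≈ 2 · 0.12840 = 0.25680 ≈ 0.2568.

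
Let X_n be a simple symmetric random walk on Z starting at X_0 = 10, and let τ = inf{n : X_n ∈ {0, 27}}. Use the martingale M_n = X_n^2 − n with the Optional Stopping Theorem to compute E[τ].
E[τ] = 170

M_n = X_n^2 − n is a martingale (since E[X_{n+1}^2 | F_n] = X_n^2 + 1). By OST (τ has finite mean in a bounded region), E[M_τ] = E[M_0] = X_0^2 − 0 = 10^2 = 100. Also E[M_τ] = E[X_τ^2] − E[τ]. The walk exits at 0 or 27, with P(hit 27 first) = 10/27, so E[X_τ^2] = 27^2 · 10/27 + 0 = 270. Thus E[τ] = E[X_τ^2] − E[M_τ] = 270 − 100 = 170 = 10(27 − 10) = 170.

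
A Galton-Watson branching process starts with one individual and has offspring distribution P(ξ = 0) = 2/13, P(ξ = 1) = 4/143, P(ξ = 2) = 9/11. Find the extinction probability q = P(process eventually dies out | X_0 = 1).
q = 22/117

The pgf is f(s) = 2/13 + 4/143·s + 9/11·s². The extinction probability q is the smallest fixed point of f in [0, 1]. Setting s = f(s):
  9/11·s² + (4/143 − 1)·s + 2/13 = 0
  9/11·s² − (2/13 + 9/11)·s + 2/13 = 0
which factors as (s − 1)·(9/11·s − 2/13) = 0, giving roots s = 1 and s = (2/13)/(9/11) = 22/117.
Mean offspring μ = 4/143 + 2·9/11 = 238/143 > 1 (supercritical), so q < 1. The extinction probability is the smaller root: q = (2/13)/(9/11) = 22/117.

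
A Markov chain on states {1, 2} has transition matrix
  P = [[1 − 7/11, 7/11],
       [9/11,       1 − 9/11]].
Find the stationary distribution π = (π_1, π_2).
π_1 = 9/16, π_2 = 7/16

Solve πP = π with π_1 + π_2 = 1. From πP = π: π_1 · (1 − 7/11) + π_2 · 9/11 = π_1 ⇒ π_2 · 9/11 = π_1 · 7/11 ⇒ π_2/π_1 = (7/11)/(9/11) = 7/9. Together with π_1 + π_2 = 1:
  π_1 = (9/11)/(7/11 + 9/11) = (9/11)/(16/11) = 9/16,
  π_2 = (7/11)/(7/11 + 9/11) = (7/11)/(16/11) = 7/16.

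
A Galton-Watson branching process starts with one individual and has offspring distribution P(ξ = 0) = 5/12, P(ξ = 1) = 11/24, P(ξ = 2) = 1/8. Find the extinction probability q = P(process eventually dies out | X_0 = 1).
q = 1

Mean offspring μ = 0·5/12 + 1·11/24 + 2·1/8 = 17/24 ≤ 1. For μ ≤ 1 with offspring not concentrated at 1, the Galton-Watson process goes extinct almost surely, so q = 1.
(Algebraic check: The pgf is f(s) = 5/12 + 11/24·s + 1/8·s². The extinction probability q is the smallest fixed point of f in [0, 1]. Setting s = f(s):
  1/8·s² + (11/24 − 1)·s + 5/12 = 0
  1/8·s² − (5/12 + 1/8)·s + 5/12 = 0
which factors as (s − 1)·(1/8·s − 5/12) = 0, giving roots s = 1 and s = (5/12)/(1/8) = 10/3. Since 10/3 ≥ 1, the smallest root in [0, 1] is s = 1.)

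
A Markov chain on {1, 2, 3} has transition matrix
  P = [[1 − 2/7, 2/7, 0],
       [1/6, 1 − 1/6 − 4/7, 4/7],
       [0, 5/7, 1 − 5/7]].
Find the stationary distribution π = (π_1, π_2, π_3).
π = (35/143, 60/143, 48/143)

This is a birth-death chain on three states, which satisfies detailed balance: π_1 · P_{12} = π_2 · P_{21} and π_2 · P_{23} = π_3 · P_{32}.
From π_1 · 2/7 = π_2 · 1/6: π_2/π_1 = (2/7)/(1/6) = 12/7.
From π_2 · 4/7 = π_3 · 5/7: π_3/π_2 = (4/7)/(5/7) = 4/5.
Take π_1 proportional to 1; then unnormalized π = (1, 12/7, 48/35). Normalize by dividing by the sum 143/35:
  π = (35/143, 60/143, 48/143).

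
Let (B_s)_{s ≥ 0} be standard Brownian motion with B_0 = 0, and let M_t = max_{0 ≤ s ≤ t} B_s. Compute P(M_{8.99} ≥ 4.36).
P(M_{8.99} ≥ 4.36) = 2·P(B_{8.99} ≥ 4.36) = 2(1 − Φ(4.36/√8.99)) ≈ 0.1459

By the reflection principle for Brownian motion, P(M_t ≥ a) = 2 · P(B_t ≥ a) for a ≥ 0. Since B_t ~ N(0, t), P(B_t ≥ 4.36) = 1 − Φ(4.36/√t) = 1 − Φ(4.36/√8.99) = 1 − Φ(1.4541). So
  P(M_{8.99} ≥ 4.36) = 2(1 − Φ(1.4541)) ≈ 0.1459.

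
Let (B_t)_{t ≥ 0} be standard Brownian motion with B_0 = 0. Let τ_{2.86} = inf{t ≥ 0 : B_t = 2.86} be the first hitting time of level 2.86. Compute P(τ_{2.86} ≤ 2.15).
P(τ_{2.86} ≤ 2.15) = 2(1 − Φ(2.86/√2.15)) = 2(1 − Φ(1.9505)) ≈ 0.0511

By the reflection principle for standard BM, P(τ_b ≤ t) = 2 · P(B_t ≥ b). Since B_t ~ N(0, t), P(B_t ≥ 2.86) = 1 − Φ(2.86/√t) = 1 − Φ(2.86/√2.15) = 1 − Φ(1.9505) ≈ 0.02556. Doubling: P(τ_{2.86} ≤ 2.15) ≈ 2 · 0.02556 = 0.05112 ≈ 0.0511.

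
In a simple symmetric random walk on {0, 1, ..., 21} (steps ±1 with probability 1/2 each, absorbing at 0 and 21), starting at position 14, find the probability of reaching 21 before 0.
P(hit 21 before 0) = 14/21 = 2/3

Let u_k = P(hit 21 before 0 | start at k). Then u_0 = 0, u_21 = 1, and u_k = u_{k-1}/2 + u_{k+1}/2 for 1 ≤ k ≤ 20. This harmonic recurrence is solved by u_k = k/21, giving u_14 = 14/21 = 2/3.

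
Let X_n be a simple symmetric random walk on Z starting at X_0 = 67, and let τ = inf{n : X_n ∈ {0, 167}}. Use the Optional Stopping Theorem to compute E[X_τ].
E[X_τ] = 67

X_n is a martingale and τ is a bounded-mean stopping time (indeed τ is finite a.s. with bounded expectation since the walk is in a bounded region). By the OST, E[X_τ] = E[X_0] = 67. Equivalently: E[X_τ] = 167 · P(hit 167 first) + 0 · P(hit 0 first) = 167 · (67/167) = 67.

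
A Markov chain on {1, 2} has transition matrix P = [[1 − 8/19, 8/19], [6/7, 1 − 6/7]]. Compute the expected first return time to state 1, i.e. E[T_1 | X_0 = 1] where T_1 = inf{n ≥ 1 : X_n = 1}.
E[T_1 | X_0 = 1] = 1/π_1 = 85/57

For an irreducible recurrent Markov chain with stationary distribution π, E[T_i | X_0 = i] = 1/π_i (Kac's formula). Here π_1 = (6/7)/(8/19 + 6/7) = (6/7)/(170/133) = 57/85, so E[T_1 | X_0 = 1] = 1/π_1 = (8/19 + 6/7)/(6/7) = (170/133)/(6/7) = 85/57.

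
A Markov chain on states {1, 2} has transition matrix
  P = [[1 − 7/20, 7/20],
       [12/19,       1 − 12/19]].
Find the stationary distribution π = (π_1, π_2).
π_1 = 240/373, π_2 = 133/373

Solve πP = π with π_1 + π_2 = 1. From πP = π: π_1 · (1 − 7/20) + π_2 · 12/19 = π_1 ⇒ π_2 · 12/19 = π_1 · 7/20 ⇒ π_2/π_1 = (7/20)/(12/19) = 133/240. Together with π_1 + π_2 = 1:
  π_1 = (12/19)/(7/20 + 12/19) = (12/19)/(373/380) = 240/373,
  π_2 = (7/20)/(7/20 + 12/19) = (7/20)/(373/380) = 133/373.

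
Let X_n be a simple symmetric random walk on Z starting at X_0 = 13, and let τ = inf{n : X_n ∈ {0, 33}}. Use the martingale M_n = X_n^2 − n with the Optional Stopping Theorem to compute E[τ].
E[τ] = 260

M_n = X_n^2 − n is a martingale (since E[X_{n+1}^2 | F_n] = X_n^2 + 1). By OST (τ has finite mean in a bounded region), E[M_τ] = E[M_0] = X_0^2 − 0 = 13^2 = 169. Also E[M_τ] = E[X_τ^2] − E[τ]. The walk exits at 0 or 33, with P(hit 33 first) = 13/33, so E[X_τ^2] = 33^2 · 13/33 + 0 = 429. Thus E[τ] = E[X_τ^2] − E[M_τ] = 429 − 169 = 260 = 13(33 − 13) = 260.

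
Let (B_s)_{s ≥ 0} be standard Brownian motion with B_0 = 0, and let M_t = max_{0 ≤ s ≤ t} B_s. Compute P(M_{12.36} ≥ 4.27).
P(M_{12.36} ≥ 4.27) = 2·P(B_{12.36} ≥ 4.27) = 2(1 − Φ(4.27/√12.36)) ≈ 0.2245

By the reflection principle for Brownian motion, P(M_t ≥ a) = 2 · P(B_t ≥ a) for a ≥ 0. Since B_t ~ N(0, t), P(B_t ≥ 4.27) = 1 − Φ(4.27/√t) = 1 − Φ(4.27/√12.36) = 1 − Φ(1.2146). So
  P(M_{12.36} ≥ 4.27) = 2(1 − Φ(1.2146)) ≈ 0.2245.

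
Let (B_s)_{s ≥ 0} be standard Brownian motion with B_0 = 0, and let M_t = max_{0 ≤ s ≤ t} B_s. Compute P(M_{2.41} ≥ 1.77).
P(M_{2.41} ≥ 1.77) = 2·P(B_{2.41} ≥ 1.77) = 2(1 − Φ(1.77/√2.41)) ≈ 0.2542

By the reflection principle for Brownian motion, P(M_t ≥ a) = 2 · P(B_t ≥ a) for a ≥ 0. Since B_t ~ N(0, t), P(B_t ≥ 1.77) = 1 − Φ(1.77/√t) = 1 − Φ(1.77/√2.41) = 1 − Φ(1.1402). So
  P(M_{2.41} ≥ 1.77) = 2(1 − Φ(1.1402)) ≈ 0.2542.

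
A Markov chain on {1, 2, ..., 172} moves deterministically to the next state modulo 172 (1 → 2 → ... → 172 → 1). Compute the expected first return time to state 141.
E[T_141 | X_0 = 141] = 172

The chain cycles deterministically, so starting at state 141 it returns in exactly 172 steps. Equivalently, the stationary distribution is uniform π_j = 1/172 for every state j, so by Kac's formula E[T_141] = 1/π_141 = 172.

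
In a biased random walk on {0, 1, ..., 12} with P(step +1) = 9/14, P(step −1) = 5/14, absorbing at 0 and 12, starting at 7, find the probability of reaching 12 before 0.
P(hit 12 before 0) = (1 − (5/9)^7) / (1 − (5/9)^12) = 69454083339/70546348964

Let u_k denote P(reach 12 before 0 | start at k). Boundary: u_0 = 0, u_12 = 1. Recurrence: u_k = 9/14·u_{k+1} + 5/14·u_{k-1} for 1 ≤ k ≤ 11. Try u_k = A + B·r^k with r = q/p = (5/14)/(9/14) = 5/9. Substitution satisfies the recurrence; boundary conditions give:
  u_k = (1 − r^k) / (1 − r^N) = (1 − (5/9)^7) / (1 − (5/9)^12) = 69454083339/70546348964.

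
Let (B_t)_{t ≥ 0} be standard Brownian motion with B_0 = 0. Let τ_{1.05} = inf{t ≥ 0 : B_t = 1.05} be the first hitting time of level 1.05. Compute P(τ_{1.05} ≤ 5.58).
P(τ_{1.05} ≤ 5.58) = 2(1 − Φ(1.05/√5.58)) = 2(1 − Φ(0.4445)) ≈ 0.6567

By the reflection principle for standard BM, P(τ_b ≤ t) = 2 · P(B_t ≥ b). Since B_t ~ N(0, t), P(B_t ≥ 1.05) = 1 − Φ(1.05/√t) = 1 − Φ(1.05/√5.58) = 1 − Φ(0.4445) ≈ 0.32834. Doubling: P(τ_{1.05} ≤ 5.58) ≈ 2 · 0.32834 = 0.65668 ≈ 0.6567.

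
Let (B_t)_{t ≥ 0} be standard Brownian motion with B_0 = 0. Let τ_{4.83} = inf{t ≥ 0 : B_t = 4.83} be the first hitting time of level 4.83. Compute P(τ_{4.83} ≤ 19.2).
P(τ_{4.83} ≤ 19.2) = 2(1 − Φ(4.83/√19.2)) = 2(1 − Φ(1.1023)) ≈ 0.2703

By the reflection principle for standard BM, P(τ_b ≤ t) = 2 · P(B_t ≥ b). Since B_t ~ N(0, t), P(B_t ≥ 4.83) = 1 − Φ(4.83/√t) = 1 − Φ(4.83/√19.2) = 1 − Φ(1.1023) ≈ 0.13517. Doubling: P(τ_{4.83} ≤ 19.2) ≈ 2 · 0.13517 = 0.27034 ≈ 0.2703.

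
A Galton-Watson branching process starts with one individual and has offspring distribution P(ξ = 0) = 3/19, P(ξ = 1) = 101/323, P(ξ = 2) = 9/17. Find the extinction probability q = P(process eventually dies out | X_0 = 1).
q = 17/57

The pgf is f(s) = 3/19 + 101/323·s + 9/17·s². The extinction probability q is the smallest fixed point of f in [0, 1]. Setting s = f(s):
  9/17·s² + (101/323 − 1)·s + 3/19 = 0
  9/17·s² − (3/19 + 9/17)·s + 3/19 = 0
which factors as (s − 1)·(9/17·s − 3/19) = 0, giving roots s = 1 and s = (3/19)/(9/17) = 17/57.
Mean offspring μ = 101/323 + 2·9/17 = 443/323 > 1 (supercritical), so q < 1. The extinction probability is the smaller root: q = (3/19)/(9/17) = 17/57.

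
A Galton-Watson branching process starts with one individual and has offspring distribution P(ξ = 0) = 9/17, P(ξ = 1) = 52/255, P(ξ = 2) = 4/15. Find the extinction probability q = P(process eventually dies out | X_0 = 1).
q = 1

Mean offspring μ = 0·9/17 + 1·52/255 + 2·4/15 = 188/255 ≤ 1. For μ ≤ 1 with offspring not concentrated at 1, the Galton-Watson process goes extinct almost surely, so q = 1.
(Algebraic check: The pgf is f(s) = 9/17 + 52/255·s + 4/15·s². The extinction probability q is the smallest fixed point of f in [0, 1]. Setting s = f(s):
  4/15·s² + (52/255 − 1)·s + 9/17 = 0
  4/15·s² − (9/17 + 4/15)·s + 9/17 = 0
which factors as (s − 1)·(4/15·s − 9/17) = 0, giving roots s = 1 and s = (9/17)/(4/15) = 135/68. Since 135/68 ≥ 1, the smallest root in [0, 1] is s = 1.)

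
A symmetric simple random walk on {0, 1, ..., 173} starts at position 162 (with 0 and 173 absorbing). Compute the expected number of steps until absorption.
E[τ | X_0 = 162] = 1782

Let v_k = E[τ | X_0 = k]. Boundary: v_0 = v_173 = 0. Recurrence: v_k = 1 + (v_{k-1} + v_{k+1})/2 for 1 ≤ k ≤ 172. The particular solution to v_k − (v_{k-1} + v_{k+1})/2 = 1 is v_k = −k^2. Adding homogeneous solution A + B k and matching boundaries gives v_k = k (173 − k). Substituting k = 162: v_162 = 162 · 11 = 1782.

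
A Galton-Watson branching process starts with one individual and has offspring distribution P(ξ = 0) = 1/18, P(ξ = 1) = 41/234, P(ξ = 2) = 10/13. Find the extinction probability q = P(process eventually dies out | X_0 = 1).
q = 13/180

The pgf is f(s) = 1/18 + 41/234·s + 10/13·s². The extinction probability q is the smallest fixed point of f in [0, 1]. Setting s = f(s):
  10/13·s² + (41/234 − 1)·s + 1/18 = 0
  10/13·s² − (1/18 + 10/13)·s + 1/18 = 0
which factors as (s − 1)·(10/13·s − 1/18) = 0, giving roots s = 1 and s = (1/18)/(10/13) = 13/180.
Mean offspring μ = 41/234 + 2·10/13 = 401/234 > 1 (supercritical), so q < 1. The extinction probability is the smaller root: q = (1/18)/(10/13) = 13/180.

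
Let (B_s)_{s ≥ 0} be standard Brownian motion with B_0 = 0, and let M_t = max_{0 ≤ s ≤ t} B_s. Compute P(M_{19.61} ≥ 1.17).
P(M_{19.61} ≥ 1.17) = 2·P(B_{19.61} ≥ 1.17) = 2(1 − Φ(1.17/√19.61)) ≈ 0.7916

By the reflection principle for Brownian motion, P(M_t ≥ a) = 2 · P(B_t ≥ a) for a ≥ 0. Since B_t ~ N(0, t), P(B_t ≥ 1.17) = 1 − Φ(1.17/√t) = 1 − Φ(1.17/√19.61) = 1 − Φ(0.2642). So
  P(M_{19.61} ≥ 1.17) = 2(1 − Φ(0.2642)) ≈ 0.7916.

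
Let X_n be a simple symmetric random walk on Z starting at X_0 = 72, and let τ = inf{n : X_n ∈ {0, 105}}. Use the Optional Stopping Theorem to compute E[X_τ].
E[X_τ] = 72

X_n is a martingale and τ is a bounded-mean stopping time (indeed τ is finite a.s. with bounded expectation since the walk is in a bounded region). By the OST, E[X_τ] = E[X_0] = 72. Equivalently: E[X_τ] = 105 · P(hit 105 first) + 0 · P(hit 0 first) = 105 · (72/105) = 72.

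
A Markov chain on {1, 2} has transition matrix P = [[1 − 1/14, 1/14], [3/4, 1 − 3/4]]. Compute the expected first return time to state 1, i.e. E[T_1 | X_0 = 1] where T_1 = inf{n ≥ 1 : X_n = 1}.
E[T_1 | X_0 = 1] = 1/π_1 = 23/21

For an irreducible recurrent Markov chain with stationary distribution π, E[T_i | X_0 = i] = 1/π_i (Kac's formula). Here π_1 = (3/4)/(1/14 + 3/4) = (3/4)/(23/28) = 21/23, so E[T_1 | X_0 = 1] = 1/π_1 = (1/14 + 3/4)/(3/4) = (23/28)/(3/4) = 23/21.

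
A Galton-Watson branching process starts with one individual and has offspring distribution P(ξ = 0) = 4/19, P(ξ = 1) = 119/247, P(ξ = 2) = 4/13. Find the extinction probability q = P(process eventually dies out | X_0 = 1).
q = 13/19

The pgf is f(s) = 4/19 + 119/247·s + 4/13·s². The extinction probability q is the smallest fixed point of f in [0, 1]. Setting s = f(s):
  4/13·s² + (119/247 − 1)·s + 4/19 = 0
  4/13·s² − (4/19 + 4/13)·s + 4/19 = 0
which factors as (s − 1)·(4/13·s − 4/19) = 0, giving roots s = 1 and s = (4/19)/(4/13) = 13/19.
Mean offspring μ = 119/247 + 2·4/13 = 271/247 > 1 (supercritical), so q < 1. The extinction probability is the smaller root: q = (4/19)/(4/13) = 13/19.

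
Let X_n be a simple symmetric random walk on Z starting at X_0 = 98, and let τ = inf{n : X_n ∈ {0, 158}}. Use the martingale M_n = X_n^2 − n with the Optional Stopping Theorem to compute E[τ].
E[τ] = 5880

M_n = X_n^2 − n is a martingale (since E[X_{n+1}^2 | F_n] = X_n^2 + 1). By OST (τ has finite mean in a bounded region), E[M_τ] = E[M_0] = X_0^2 − 0 = 98^2 = 9604. Also E[M_τ] = E[X_τ^2] − E[τ]. The walk exits at 0 or 158, with P(hit 158 first) = 98/158, so E[X_τ^2] = 158^2 · 98/158 + 0 = 15484. Thus E[τ] = E[X_τ^2] − E[M_τ] = 15484 − 9604 = 5880 = 98(158 − 98) = 5880.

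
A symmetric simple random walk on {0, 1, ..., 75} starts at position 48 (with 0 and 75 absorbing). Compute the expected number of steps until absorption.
E[τ | X_0 = 48] = 1296

Let v_k = E[τ | X_0 = k]. Boundary: v_0 = v_75 = 0. Recurrence: v_k = 1 + (v_{k-1} + v_{k+1})/2 for 1 ≤ k ≤ 74. The particular solution to v_k − (v_{k-1} + v_{k+1})/2 = 1 is v_k = −k^2. Adding homogeneous solution A + B k and matching boundaries gives v_k = k (75 − k). Substituting k = 48: v_48 = 48 · 27 = 1296.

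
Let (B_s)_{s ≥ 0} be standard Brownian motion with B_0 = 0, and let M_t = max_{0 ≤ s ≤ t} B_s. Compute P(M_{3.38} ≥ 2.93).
P(M_{3.38} ≥ 2.93) = 2·P(B_{3.38} ≥ 2.93) = 2(1 − Φ(2.93/√3.38)) ≈ 0.1110

By the reflection principle for Brownian motion, P(M_t ≥ a) = 2 · P(B_t ≥ a) for a ≥ 0. Since B_t ~ N(0, t), P(B_t ≥ 2.93) = 1 − Φ(2.93/√t) = 1 − Φ(2.93/√3.38) = 1 − Φ(1.5937). So
  P(M_{3.38} ≥ 2.93) = 2(1 − Φ(1.5937)) ≈ 0.1110.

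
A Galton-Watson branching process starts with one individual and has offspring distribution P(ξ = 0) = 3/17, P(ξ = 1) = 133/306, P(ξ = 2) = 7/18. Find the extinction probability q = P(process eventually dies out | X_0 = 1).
q = 54/119

The pgf is f(s) = 3/17 + 133/306·s + 7/18·s². The extinction probability q is the smallest fixed point of f in [0, 1]. Setting s = f(s):
  7/18·s² + (133/306 − 1)·s + 3/17 = 0
  7/18·s² − (3/17 + 7/18)·s + 3/17 = 0
which factors as (s − 1)·(7/18·s − 3/17) = 0, giving roots s = 1 and s = (3/17)/(7/18) = 54/119.
Mean offspring μ = 133/306 + 2·7/18 = 371/306 > 1 (supercritical), so q < 1. The extinction probability is the smaller root: q = (3/17)/(7/18) = 54/119.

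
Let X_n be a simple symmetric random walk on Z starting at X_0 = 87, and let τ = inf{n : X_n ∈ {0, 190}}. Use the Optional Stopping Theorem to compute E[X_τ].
E[X_τ] = 87

X_n is a martingale and τ is a bounded-mean stopping time (indeed τ is finite a.s. with bounded expectation since the walk is in a bounded region). By the OST, E[X_τ] = E[X_0] = 87. Equivalently: E[X_τ] = 190 · P(hit 190 first) + 0 · P(hit 0 first) = 190 · (87/190) = 87.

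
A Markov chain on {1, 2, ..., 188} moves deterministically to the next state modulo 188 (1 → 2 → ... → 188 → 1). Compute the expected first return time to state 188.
E[T_188 | X_0 = 188] = 188

The chain cycles deterministically, so starting at state 188 it returns in exactly 188 steps. Equivalently, the stationary distribution is uniform π_j = 1/188 for every state j, so by Kac's formula E[T_188] = 1/π_188 = 188.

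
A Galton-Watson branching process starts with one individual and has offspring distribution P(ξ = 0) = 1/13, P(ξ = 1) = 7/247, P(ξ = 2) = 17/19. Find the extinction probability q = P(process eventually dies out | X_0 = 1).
q = 19/221

The pgf is f(s) = 1/13 + 7/247·s + 17/19·s². The extinction probability q is the smallest fixed point of f in [0, 1]. Setting s = f(s):
  17/19·s² + (7/247 − 1)·s + 1/13 = 0
  17/19·s² − (1/13 + 17/19)·s + 1/13 = 0
which factors as (s − 1)·(17/19·s − 1/13) = 0, giving roots s = 1 and s = (1/13)/(17/19) = 19/221.
Mean offspring μ = 7/247 + 2·17/19 = 449/247 > 1 (supercritical), so q < 1. The extinction probability is the smaller root: q = (1/13)/(17/19) = 19/221.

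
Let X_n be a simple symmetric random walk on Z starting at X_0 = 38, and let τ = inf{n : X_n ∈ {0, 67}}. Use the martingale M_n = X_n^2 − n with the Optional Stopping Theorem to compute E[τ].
E[τ] = 1102

M_n = X_n^2 − n is a martingale (since E[X_{n+1}^2 | F_n] = X_n^2 + 1). By OST (τ has finite mean in a bounded region), E[M_τ] = E[M_0] = X_0^2 − 0 = 38^2 = 1444. Also E[M_τ] = E[X_τ^2] − E[τ]. The walk exits at 0 or 67, with P(hit 67 first) = 38/67, so E[X_τ^2] = 67^2 · 38/67 + 0 = 2546. Thus E[τ] = E[X_τ^2] − E[M_τ] = 2546 − 1444 = 1102 = 38(67 − 38) = 1102.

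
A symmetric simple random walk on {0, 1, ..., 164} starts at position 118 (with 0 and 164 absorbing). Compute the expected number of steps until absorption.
E[τ | X_0 = 118] = 5428

Let v_k = E[τ | X_0 = k]. Boundary: v_0 = v_164 = 0. Recurrence: v_k = 1 + (v_{k-1} + v_{k+1})/2 for 1 ≤ k ≤ 163. The particular solution to v_k − (v_{k-1} + v_{k+1})/2 = 1 is v_k = −k^2. Adding homogeneous solution A + B k and matching boundaries gives v_k = k (164 − k). Substituting k = 118: v_118 = 118 · 46 = 5428.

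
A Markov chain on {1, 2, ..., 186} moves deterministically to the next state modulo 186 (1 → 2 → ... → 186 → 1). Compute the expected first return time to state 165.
E[T_165 | X_0 = 165] = 186

The chain cycles deterministically, so starting at state 165 it returns in exactly 186 steps. Equivalently, the stationary distribution is uniform π_j = 1/186 for every state j, so by Kac's formula E[T_165] = 1/π_165 = 186.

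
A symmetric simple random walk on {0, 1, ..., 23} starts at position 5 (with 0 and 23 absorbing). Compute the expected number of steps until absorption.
E[τ | X_0 = 5] = 90

Let v_k = E[τ | X_0 = k]. Boundary: v_0 = v_23 = 0. Recurrence: v_k = 1 + (v_{k-1} + v_{k+1})/2 for 1 ≤ k ≤ 22. The particular solution to v_k − (v_{k-1} + v_{k+1})/2 = 1 is v_k = −k^2. Adding homogeneous solution A + B k and matching boundaries gives v_k = k (23 − k). Substituting k = 5: v_5 = 5 · 18 = 90.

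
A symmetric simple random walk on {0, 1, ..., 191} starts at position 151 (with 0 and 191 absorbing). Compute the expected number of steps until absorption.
E[τ | X_0 = 151] = 6040

Let v_k = E[τ | X_0 = k]. Boundary: v_0 = v_191 = 0. Recurrence: v_k = 1 + (v_{k-1} + v_{k+1})/2 for 1 ≤ k ≤ 190. The particular solution to v_k − (v_{k-1} + v_{k+1})/2 = 1 is v_k = −k^2. Adding homogeneous solution A + B k and matching boundaries gives v_k = k (191 − k). Substituting k = 151: v_151 = 151 · 40 = 6040.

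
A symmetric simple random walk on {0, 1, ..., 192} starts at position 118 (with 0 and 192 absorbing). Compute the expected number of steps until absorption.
E[τ | X_0 = 118] = 8732

Let v_k = E[τ | X_0 = k]. Boundary: v_0 = v_192 = 0. Recurrence: v_k = 1 + (v_{k-1} + v_{k+1})/2 for 1 ≤ k ≤ 191. The particular solution to v_k − (v_{k-1} + v_{k+1})/2 = 1 is v_k = −k^2. Adding homogeneous solution A + B k and matching boundaries gives v_k = k (192 − k). Substituting k = 118: v_118 = 118 · 74 = 8732.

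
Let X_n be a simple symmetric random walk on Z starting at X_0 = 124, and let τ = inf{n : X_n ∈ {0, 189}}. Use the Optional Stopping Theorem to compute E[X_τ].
E[X_τ] = 124

X_n is a martingale and τ is a bounded-mean stopping time (indeed τ is finite a.s. with bounded expectation since the walk is in a bounded region). By the OST, E[X_τ] = E[X_0] = 124. Equivalently: E[X_τ] = 189 · P(hit 189 first) + 0 · P(hit 0 first) = 189 · (124/189) = 124.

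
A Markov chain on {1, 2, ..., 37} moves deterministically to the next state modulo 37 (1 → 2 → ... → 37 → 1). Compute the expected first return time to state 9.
E[T_9 | X_0 = 9] = 37

The chain cycles deterministically, so starting at state 9 it returns in exactly 37 steps. Equivalently, the stationary distribution is uniform π_j = 1/37 for every state j, so by Kac's formula E[T_9] = 1/π_9 = 37.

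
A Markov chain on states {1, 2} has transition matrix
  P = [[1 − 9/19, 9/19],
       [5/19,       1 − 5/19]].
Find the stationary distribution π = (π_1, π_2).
π_1 = 5/14, π_2 = 9/14

Solve πP = π with π_1 + π_2 = 1. From πP = π: π_1 · (1 − 9/19) + π_2 · 5/19 = π_1 ⇒ π_2 · 5/19 = π_1 · 9/19 ⇒ π_2/π_1 = (9/19)/(5/19) = 9/5. Together with π_1 + π_2 = 1:
  π_1 = (5/19)/(9/19 + 5/19) = (5/19)/(14/19) = 5/14,
  π_2 = (9/19)/(9/19 + 5/19) = (9/19)/(14/19) = 9/14.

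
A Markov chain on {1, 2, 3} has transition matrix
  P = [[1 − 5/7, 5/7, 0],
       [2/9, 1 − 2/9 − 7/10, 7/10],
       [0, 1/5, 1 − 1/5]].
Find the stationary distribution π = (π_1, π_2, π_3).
π = (28/433, 90/433, 315/433)

This is a birth-death chain on three states, which satisfies detailed balance: π_1 · P_{12} = π_2 · P_{21} and π_2 · P_{23} = π_3 · P_{32}.
From π_1 · 5/7 = π_2 · 2/9: π_2/π_1 = (5/7)/(2/9) = 45/14.
From π_2 · 7/10 = π_3 · 1/5: π_3/π_2 = (7/10)/(1/5) = 7/2.
Take π_1 proportional to 1; then unnormalized π = (1, 45/14, 45/4). Normalize by dividing by the sum 433/28:
  π = (28/433, 90/433, 315/433).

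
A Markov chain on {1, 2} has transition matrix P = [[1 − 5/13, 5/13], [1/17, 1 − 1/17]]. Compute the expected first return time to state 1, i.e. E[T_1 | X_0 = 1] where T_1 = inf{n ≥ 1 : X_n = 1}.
E[T_1 | X_0 = 1] = 1/π_1 = 98/13

For an irreducible recurrent Markov chain with stationary distribution π, E[T_i | X_0 = i] = 1/π_i (Kac's formula). Here π_1 = (1/17)/(5/13 + 1/17) = (1/17)/(98/221) = 13/98, so E[T_1 | X_0 = 1] = 1/π_1 = (5/13 + 1/17)/(1/17) = (98/221)/(1/17) = 98/13.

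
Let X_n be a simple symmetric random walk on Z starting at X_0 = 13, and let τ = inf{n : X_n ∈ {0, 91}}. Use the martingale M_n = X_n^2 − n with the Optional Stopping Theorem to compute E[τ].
E[τ] = 1014

M_n = X_n^2 − n is a martingale (since E[X_{n+1}^2 | F_n] = X_n^2 + 1). By OST (τ has finite mean in a bounded region), E[M_τ] = E[M_0] = X_0^2 − 0 = 13^2 = 169. Also E[M_τ] = E[X_τ^2] − E[τ]. The walk exits at 0 or 91, with P(hit 91 first) = 13/91, so E[X_τ^2] = 91^2 · 13/91 + 0 = 1183. Thus E[τ] = E[X_τ^2] − E[M_τ] = 1183 − 169 = 1014 = 13(91 − 13) = 1014.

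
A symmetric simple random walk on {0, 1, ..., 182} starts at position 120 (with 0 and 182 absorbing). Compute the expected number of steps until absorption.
E[τ | X_0 = 120] = 7440

Let v_k = E[τ | X_0 = k]. Boundary: v_0 = v_182 = 0. Recurrence: v_k = 1 + (v_{k-1} + v_{k+1})/2 for 1 ≤ k ≤ 181. The particular solution to v_k − (v_{k-1} + v_{k+1})/2 = 1 is v_k = −k^2. Adding homogeneous solution A + B k and matching boundaries gives v_k = k (182 − k). Substituting k = 120: v_120 = 120 · 62 = 7440.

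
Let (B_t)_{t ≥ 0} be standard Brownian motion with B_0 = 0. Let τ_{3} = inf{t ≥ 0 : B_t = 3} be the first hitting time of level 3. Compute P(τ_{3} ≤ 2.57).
P(τ_{3} ≤ 2.57) = 2(1 − Φ(3/√2.57)) = 2(1 − Φ(1.8713)) ≈ 0.0613

By the reflection principle for standard BM, P(τ_b ≤ t) = 2 · P(B_t ≥ b). Since B_t ~ N(0, t), P(B_t ≥ 3) = 1 − Φ(3/√t) = 1 − Φ(3/√2.57) = 1 − Φ(1.8713) ≈ 0.03065. Doubling: P(τ_{3} ≤ 2.57) ≈ 2 · 0.03065 = 0.06130 ≈ 0.0613.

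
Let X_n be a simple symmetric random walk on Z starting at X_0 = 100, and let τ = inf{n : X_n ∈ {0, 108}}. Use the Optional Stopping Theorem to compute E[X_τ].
E[X_τ] = 100

X_n is a martingale and τ is a bounded-mean stopping time (indeed τ is finite a.s. with bounded expectation since the walk is in a bounded region). By the OST, E[X_τ] = E[X_0] = 100. Equivalently: E[X_τ] = 108 · P(hit 108 first) + 0 · P(hit 0 first) = 108 · (100/108) = 100.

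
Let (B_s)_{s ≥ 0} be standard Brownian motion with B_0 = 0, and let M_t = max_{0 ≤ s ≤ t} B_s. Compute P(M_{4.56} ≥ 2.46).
P(M_{4.56} ≥ 2.46) = 2·P(B_{4.56} ≥ 2.46) = 2(1 − Φ(2.46/√4.56)) ≈ 0.2493

By the reflection principle for Brownian motion, P(M_t ≥ a) = 2 · P(B_t ≥ a) for a ≥ 0. Since B_t ~ N(0, t), P(B_t ≥ 2.46) = 1 − Φ(2.46/√t) = 1 − Φ(2.46/√4.56) = 1 − Φ(1.1520). So
  P(M_{4.56} ≥ 2.46) = 2(1 − Φ(1.1520)) ≈ 0.2493.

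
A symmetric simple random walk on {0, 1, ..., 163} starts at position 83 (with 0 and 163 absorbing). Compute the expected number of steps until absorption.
E[τ | X_0 = 83] = 6640

Let v_k = E[τ | X_0 = k]. Boundary: v_0 = v_163 = 0. Recurrence: v_k = 1 + (v_{k-1} + v_{k+1})/2 for 1 ≤ k ≤ 162. The particular solution to v_k − (v_{k-1} + v_{k+1})/2 = 1 is v_k = −k^2. Adding homogeneous solution A + B k and matching boundaries gives v_k = k (163 − k). Substituting k = 83: v_83 = 83 · 80 = 6640.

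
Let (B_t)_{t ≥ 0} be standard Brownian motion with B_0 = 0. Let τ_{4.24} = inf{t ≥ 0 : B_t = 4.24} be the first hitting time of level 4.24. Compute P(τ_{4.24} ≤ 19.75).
P(τ_{4.24} ≤ 19.75) = 2(1 − Φ(4.24/√19.75)) = 2(1 − Φ(0.9541)) ≈ 0.3400

By the reflection principle for standard BM, P(τ_b ≤ t) = 2 · P(B_t ≥ b). Since B_t ~ N(0, t), P(B_t ≥ 4.24) = 1 − Φ(4.24/√t) = 1 − Φ(4.24/√19.75) = 1 − Φ(0.9541) ≈ 0.17002. Doubling: P(τ_{4.24} ≤ 19.75) ≈ 2 · 0.17002 = 0.34004 ≈ 0.3400.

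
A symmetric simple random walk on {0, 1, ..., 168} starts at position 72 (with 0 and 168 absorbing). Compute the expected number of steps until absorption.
E[τ | X_0 = 72] = 6912

Let v_k = E[τ | X_0 = k]. Boundary: v_0 = v_168 = 0. Recurrence: v_k = 1 + (v_{k-1} + v_{k+1})/2 for 1 ≤ k ≤ 167. The particular solution to v_k − (v_{k-1} + v_{k+1})/2 = 1 is v_k = −k^2. Adding homogeneous solution A + B k and matching boundaries gives v_k = k (168 − k). Substituting k = 72: v_72 = 72 · 96 = 6912.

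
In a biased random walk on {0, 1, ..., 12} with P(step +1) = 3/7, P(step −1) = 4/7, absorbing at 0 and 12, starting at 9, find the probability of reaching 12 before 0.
P(hit 12 before 0) = (1 − (4/3)^9) / (1 − (4/3)^12) = 176931/439075

Let u_k denote P(reach 12 before 0 | start at k). Boundary: u_0 = 0, u_12 = 1. Recurrence: u_k = 3/7·u_{k+1} + 4/7·u_{k-1} for 1 ≤ k ≤ 11. Try u_k = A + B·r^k with r = q/p = (4/7)/(3/7) = 4/3. Substitution satisfies the recurrence; boundary conditions give:
  u_k = (1 − r^k) / (1 − r^N) = (1 − (4/3)^9) / (1 − (4/3)^12) = 176931/439075.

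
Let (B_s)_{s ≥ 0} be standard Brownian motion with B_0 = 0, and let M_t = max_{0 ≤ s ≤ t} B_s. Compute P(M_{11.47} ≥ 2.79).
P(M_{11.47} ≥ 2.79) = 2·P(B_{11.47} ≥ 2.79) = 2(1 − Φ(2.79/√11.47)) ≈ 0.4101

By the reflection principle for Brownian motion, P(M_t ≥ a) = 2 · P(B_t ≥ a) for a ≥ 0. Since B_t ~ N(0, t), P(B_t ≥ 2.79) = 1 − Φ(2.79/√t) = 1 − Φ(2.79/√11.47) = 1 − Φ(0.8238). So
  P(M_{11.47} ≥ 2.79) = 2(1 − Φ(0.8238)) ≈ 0.4101.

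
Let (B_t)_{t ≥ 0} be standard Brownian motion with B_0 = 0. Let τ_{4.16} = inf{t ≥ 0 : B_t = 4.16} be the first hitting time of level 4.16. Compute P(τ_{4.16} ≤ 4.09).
P(τ_{4.16} ≤ 4.09) = 2(1 − Φ(4.16/√4.09)) = 2(1 − Φ(2.0570)) ≈ 0.0397

By the reflection principle for standard BM, P(τ_b ≤ t) = 2 · P(B_t ≥ b). Since B_t ~ N(0, t), P(B_t ≥ 4.16) = 1 − Φ(4.16/√t) = 1 − Φ(4.16/√4.09) = 1 − Φ(2.0570) ≈ 0.01984. Doubling: P(τ_{4.16} ≤ 4.09) ≈ 2 · 0.01984 = 0.03968 ≈ 0.0397.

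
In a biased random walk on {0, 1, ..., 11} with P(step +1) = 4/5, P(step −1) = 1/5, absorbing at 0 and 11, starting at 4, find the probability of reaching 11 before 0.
P(hit 11 before 0) = (1 − (1/4)^4) / (1 − (1/4)^11) = 1392640/1398101

Let u_k denote P(reach 11 before 0 | start at k). Boundary: u_0 = 0, u_11 = 1. Recurrence: u_k = 4/5·u_{k+1} + 1/5·u_{k-1} for 1 ≤ k ≤ 10. Try u_k = A + B·r^k with r = q/p = (1/5)/(4/5) = 1/4. Substitution satisfies the recurrence; boundary conditions give:
  u_k = (1 − r^k) / (1 − r^N) = (1 − (1/4)^4) / (1 − (1/4)^11) = 1392640/1398101.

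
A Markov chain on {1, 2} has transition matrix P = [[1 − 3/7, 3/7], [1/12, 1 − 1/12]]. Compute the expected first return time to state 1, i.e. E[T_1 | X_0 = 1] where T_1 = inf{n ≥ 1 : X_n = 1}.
E[T_1 | X_0 = 1] = 1/π_1 = 43/7

For an irreducible recurrent Markov chain with stationary distribution π, E[T_i | X_0 = i] = 1/π_i (Kac's formula). Here π_1 = (1/12)/(3/7 + 1/12) = (1/12)/(43/84) = 7/43, so E[T_1 | X_0 = 1] = 1/π_1 = (3/7 + 1/12)/(1/12) = (43/84)/(1/12) = 43/7.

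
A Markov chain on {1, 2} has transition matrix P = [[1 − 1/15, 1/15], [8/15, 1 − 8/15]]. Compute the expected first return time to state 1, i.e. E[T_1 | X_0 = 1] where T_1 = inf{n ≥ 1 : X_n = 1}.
E[T_1 | X_0 = 1] = 1/π_1 = 9/8

For an irreducible recurrent Markov chain with stationary distribution π, E[T_i | X_0 = i] = 1/π_i (Kac's formula). Here π_1 = (8/15)/(1/15 + 8/15) = (8/15)/(3/5) = 8/9, so E[T_1 | X_0 = 1] = 1/π_1 = (1/15 + 8/15)/(8/15) = (3/5)/(8/15) = 9/8.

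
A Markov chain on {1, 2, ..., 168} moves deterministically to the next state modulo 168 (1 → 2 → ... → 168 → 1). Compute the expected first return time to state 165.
E[T_165 | X_0 = 165] = 168

The chain cycles deterministically, so starting at state 165 it returns in exactly 168 steps. Equivalently, the stationary distribution is uniform π_j = 1/168 for every state j, so by Kac's formula E[T_165] = 1/π_165 = 168.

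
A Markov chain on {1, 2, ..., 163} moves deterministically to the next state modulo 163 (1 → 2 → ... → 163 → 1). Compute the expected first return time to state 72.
E[T_72 | X_0 = 72] = 163

The chain cycles deterministically, so starting at state 72 it returns in exactly 163 steps. Equivalently, the stationary distribution is uniform π_j = 1/163 for every state j, so by Kac's formula E[T_72] = 1/π_72 = 163.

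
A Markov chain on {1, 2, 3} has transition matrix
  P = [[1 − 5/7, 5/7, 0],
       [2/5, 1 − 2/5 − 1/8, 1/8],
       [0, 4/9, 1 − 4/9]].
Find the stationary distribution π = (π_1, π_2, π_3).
π = (448/1473, 800/1473, 75/491)

This is a birth-death chain on three states, which satisfies detailed balance: π_1 · P_{12} = π_2 · P_{21} and π_2 · P_{23} = π_3 · P_{32}.
From π_1 · 5/7 = π_2 · 2/5: π_2/π_1 = (5/7)/(2/5) = 25/14.
From π_2 · 1/8 = π_3 · 4/9: π_3/π_2 = (1/8)/(4/9) = 9/32.
Take π_1 proportional to 1; then unnormalized π = (1, 25/14, 225/448). Normalize by dividing by the sum 1473/448:
  π = (448/1473, 800/1473, 75/491).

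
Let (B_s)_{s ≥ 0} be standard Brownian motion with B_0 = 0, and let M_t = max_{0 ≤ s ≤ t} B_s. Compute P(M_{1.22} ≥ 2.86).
P(M_{1.22} ≥ 2.86) = 2·P(B_{1.22} ≥ 2.86) = 2(1 − Φ(2.86/√1.22)) ≈ 0.0096

By the reflection principle for Brownian motion, P(M_t ≥ a) = 2 · P(B_t ≥ a) for a ≥ 0. Since B_t ~ N(0, t), P(B_t ≥ 2.86) = 1 − Φ(2.86/√t) = 1 − Φ(2.86/√1.22) = 1 − Φ(2.5893). So
  P(M_{1.22} ≥ 2.86) = 2(1 − Φ(2.5893)) ≈ 0.0096.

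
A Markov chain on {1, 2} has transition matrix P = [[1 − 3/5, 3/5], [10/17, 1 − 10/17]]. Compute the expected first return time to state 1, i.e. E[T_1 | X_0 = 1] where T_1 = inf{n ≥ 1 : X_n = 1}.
E[T_1 | X_0 = 1] = 1/π_1 = 101/50

For an irreducible recurrent Markov chain with stationary distribution π, E[T_i | X_0 = i] = 1/π_i (Kac's formula). Here π_1 = (10/17)/(3/5 + 10/17) = (10/17)/(101/85) = 50/101, so E[T_1 | X_0 = 1] = 1/π_1 = (3/5 + 10/17)/(10/17) = (101/85)/(10/17) = 101/50.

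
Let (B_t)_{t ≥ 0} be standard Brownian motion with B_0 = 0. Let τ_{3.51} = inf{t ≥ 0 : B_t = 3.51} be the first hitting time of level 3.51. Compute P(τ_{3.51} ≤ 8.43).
P(τ_{3.51} ≤ 8.43) = 2(1 − Φ(3.51/√8.43)) = 2(1 − Φ(1.2089)) ≈ 0.2267

By the reflection principle for standard BM, P(τ_b ≤ t) = 2 · P(B_t ≥ b). Since B_t ~ N(0, t), P(B_t ≥ 3.51) = 1 − Φ(3.51/√t) = 1 − Φ(3.51/√8.43) = 1 − Φ(1.2089) ≈ 0.11335. Doubling: P(τ_{3.51} ≤ 8.43) ≈ 2 · 0.11335 = 0.22670 ≈ 0.2267.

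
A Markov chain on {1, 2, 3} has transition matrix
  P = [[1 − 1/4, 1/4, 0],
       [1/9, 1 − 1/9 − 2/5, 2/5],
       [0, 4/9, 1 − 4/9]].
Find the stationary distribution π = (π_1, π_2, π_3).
π = (40/211, 90/211, 81/211)

This is a birth-death chain on three states, which satisfies detailed balance: π_1 · P_{12} = π_2 · P_{21} and π_2 · P_{23} = π_3 · P_{32}.
From π_1 · 1/4 = π_2 · 1/9: π_2/π_1 = (1/4)/(1/9) = 9/4.
From π_2 · 2/5 = π_3 · 4/9: π_3/π_2 = (2/5)/(4/9) = 9/10.
Take π_1 proportional to 1; then unnormalized π = (1, 9/4, 81/40). Normalize by dividing by the sum 211/40:
  π = (40/211, 90/211, 81/211).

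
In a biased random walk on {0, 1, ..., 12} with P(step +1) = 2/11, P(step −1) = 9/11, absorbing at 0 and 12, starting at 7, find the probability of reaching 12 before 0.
P(hit 12 before 0) = (1 − (9/2)^7) / (1 − (9/2)^12) = 21864416/40347076055

Let u_k denote P(reach 12 before 0 | start at k). Boundary: u_0 = 0, u_12 = 1. Recurrence: u_k = 2/11·u_{k+1} + 9/11·u_{k-1} for 1 ≤ k ≤ 11. Try u_k = A + B·r^k with r = q/p = (9/11)/(2/11) = 9/2. Substitution satisfies the recurrence; boundary conditions give:
  u_k = (1 − r^k) / (1 − r^N) = (1 − (9/2)^7) / (1 − (9/2)^12) = 21864416/40347076055.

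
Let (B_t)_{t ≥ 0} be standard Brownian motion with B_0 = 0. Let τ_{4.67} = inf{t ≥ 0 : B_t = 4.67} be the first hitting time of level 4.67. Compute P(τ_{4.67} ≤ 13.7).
P(τ_{4.67} ≤ 13.7) = 2(1 − Φ(4.67/√13.7)) = 2(1 − Φ(1.2617)) ≈ 0.2071

By the reflection principle for standard BM, P(τ_b ≤ t) = 2 · P(B_t ≥ b). Since B_t ~ N(0, t), P(B_t ≥ 4.67) = 1 − Φ(4.67/√t) = 1 − Φ(4.67/√13.7) = 1 − Φ(1.2617) ≈ 0.10353. Doubling: P(τ_{4.67} ≤ 13.7) ≈ 2 · 0.10353 = 0.20706 ≈ 0.2071.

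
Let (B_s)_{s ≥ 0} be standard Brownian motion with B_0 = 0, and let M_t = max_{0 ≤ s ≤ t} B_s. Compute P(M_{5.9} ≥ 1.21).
P(M_{5.9} ≥ 1.21) = 2·P(B_{5.9} ≥ 1.21) = 2(1 − Φ(1.21/√5.9)) ≈ 0.6184

By the reflection principle for Brownian motion, P(M_t ≥ a) = 2 · P(B_t ≥ a) for a ≥ 0. Since B_t ~ N(0, t), P(B_t ≥ 1.21) = 1 − Φ(1.21/√t) = 1 − Φ(1.21/√5.9) = 1 − Φ(0.4981). So
  P(M_{5.9} ≥ 1.21) = 2(1 − Φ(0.4981)) ≈ 0.6184.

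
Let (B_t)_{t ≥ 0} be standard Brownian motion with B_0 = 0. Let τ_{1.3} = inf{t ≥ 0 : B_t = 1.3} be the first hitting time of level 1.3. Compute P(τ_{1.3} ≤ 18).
P(τ_{1.3} ≤ 18) = 2(1 − Φ(1.3/√18)) = 2(1 − Φ(0.3064)) ≈ 0.7593

By the reflection principle for standard BM, P(τ_b ≤ t) = 2 · P(B_t ≥ b). Since B_t ~ N(0, t), P(B_t ≥ 1.3) = 1 − Φ(1.3/√t) = 1 − Φ(1.3/√18) = 1 − Φ(0.3064) ≈ 0.37965. Doubling: P(τ_{1.3} ≤ 18) ≈ 2 · 0.37965 = 0.75930 ≈ 0.7593.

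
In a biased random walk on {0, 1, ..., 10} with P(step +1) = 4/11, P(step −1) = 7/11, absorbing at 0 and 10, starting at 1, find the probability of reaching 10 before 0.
P(hit 10 before 0) = (1 − (7/4)^1) / (1 − (7/4)^10) = 262144/93808891

Let u_k denote P(reach 10 before 0 | start at k). Boundary: u_0 = 0, u_10 = 1. Recurrence: u_k = 4/11·u_{k+1} + 7/11·u_{k-1} for 1 ≤ k ≤ 9. Try u_k = A + B·r^k with r = q/p = (7/11)/(4/11) = 7/4. Substitution satisfies the recurrence; boundary conditions give:
  u_k = (1 − r^k) / (1 − r^N) = (1 − (7/4)^1) / (1 − (7/4)^10) = 262144/93808891.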